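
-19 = -19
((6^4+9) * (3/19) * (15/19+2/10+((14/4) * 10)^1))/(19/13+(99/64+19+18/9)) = 308.88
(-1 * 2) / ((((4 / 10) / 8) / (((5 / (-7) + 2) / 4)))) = -90 / 7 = -12.86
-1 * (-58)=58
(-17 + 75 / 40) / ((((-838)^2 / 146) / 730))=-3224045 / 1404488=-2.30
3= 3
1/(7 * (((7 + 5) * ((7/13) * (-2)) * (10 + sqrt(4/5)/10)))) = -8125/7349412 + 65 * sqrt(5)/14698824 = -0.00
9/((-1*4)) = -9/4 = -2.25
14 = 14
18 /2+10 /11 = 109 /11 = 9.91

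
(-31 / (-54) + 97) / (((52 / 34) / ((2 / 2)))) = 89573 / 1404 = 63.80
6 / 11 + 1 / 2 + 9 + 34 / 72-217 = -81767 / 396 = -206.48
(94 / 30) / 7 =47 / 105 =0.45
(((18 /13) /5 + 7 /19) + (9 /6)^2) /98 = 14303 /484120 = 0.03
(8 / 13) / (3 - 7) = -0.15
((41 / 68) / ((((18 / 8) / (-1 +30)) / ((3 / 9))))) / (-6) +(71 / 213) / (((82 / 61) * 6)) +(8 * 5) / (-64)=-458615 / 451656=-1.02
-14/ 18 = -7/ 9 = -0.78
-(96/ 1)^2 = -9216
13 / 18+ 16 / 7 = 379 / 126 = 3.01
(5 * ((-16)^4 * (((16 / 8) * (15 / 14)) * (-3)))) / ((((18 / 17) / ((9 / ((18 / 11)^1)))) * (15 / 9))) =-45957120 / 7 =-6565302.86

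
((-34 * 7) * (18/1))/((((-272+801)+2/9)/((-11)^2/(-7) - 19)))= 1399032/4763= 293.73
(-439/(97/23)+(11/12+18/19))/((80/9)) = -6782673/589760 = -11.50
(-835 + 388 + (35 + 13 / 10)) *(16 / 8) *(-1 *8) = 32856 / 5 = 6571.20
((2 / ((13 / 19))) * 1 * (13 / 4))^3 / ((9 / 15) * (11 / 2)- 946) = -34295 / 37708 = -0.91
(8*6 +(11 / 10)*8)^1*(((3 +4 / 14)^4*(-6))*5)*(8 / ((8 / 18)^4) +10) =-58592828739 / 1372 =-42706143.40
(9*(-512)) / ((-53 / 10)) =46080 / 53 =869.43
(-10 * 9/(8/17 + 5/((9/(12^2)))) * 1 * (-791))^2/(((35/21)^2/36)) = 14646566529/1444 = 10143051.61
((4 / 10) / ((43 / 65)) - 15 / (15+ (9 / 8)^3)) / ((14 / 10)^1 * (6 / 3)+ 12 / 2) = -8455 / 241058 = -0.04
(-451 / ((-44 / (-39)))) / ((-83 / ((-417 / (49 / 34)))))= -11335311 / 8134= -1393.57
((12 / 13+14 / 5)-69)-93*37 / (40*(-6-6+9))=-19033 / 520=-36.60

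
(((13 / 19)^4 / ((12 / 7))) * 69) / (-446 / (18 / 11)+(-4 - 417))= -41384889 / 3253854728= -0.01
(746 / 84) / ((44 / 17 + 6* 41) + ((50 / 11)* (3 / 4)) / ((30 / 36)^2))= 69751 / 1990968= 0.04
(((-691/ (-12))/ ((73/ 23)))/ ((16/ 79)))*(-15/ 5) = -1255547/ 4672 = -268.74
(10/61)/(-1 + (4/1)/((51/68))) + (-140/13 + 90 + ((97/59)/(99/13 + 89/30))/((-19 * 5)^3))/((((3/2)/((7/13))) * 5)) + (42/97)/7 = 5.79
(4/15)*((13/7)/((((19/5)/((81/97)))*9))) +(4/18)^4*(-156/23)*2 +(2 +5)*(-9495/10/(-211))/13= 40528663655/16872263226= 2.40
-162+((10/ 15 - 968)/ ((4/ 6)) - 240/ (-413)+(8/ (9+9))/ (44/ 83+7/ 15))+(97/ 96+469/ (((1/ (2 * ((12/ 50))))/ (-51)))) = -16104298481779/ 1230079200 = -13092.08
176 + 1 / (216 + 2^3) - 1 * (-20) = 43905 / 224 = 196.00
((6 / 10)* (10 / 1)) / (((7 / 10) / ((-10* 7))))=-600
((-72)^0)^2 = 1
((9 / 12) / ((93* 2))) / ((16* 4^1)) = 1 / 15872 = 0.00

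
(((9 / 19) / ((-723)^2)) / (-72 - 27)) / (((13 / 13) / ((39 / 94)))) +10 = 34231779767 / 3423177978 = 10.00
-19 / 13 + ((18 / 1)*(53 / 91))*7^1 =935 / 13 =71.92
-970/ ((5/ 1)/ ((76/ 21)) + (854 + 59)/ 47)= -3464840/ 74323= -46.62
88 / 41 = 2.15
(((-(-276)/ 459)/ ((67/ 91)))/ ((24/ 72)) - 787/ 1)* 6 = -4707.30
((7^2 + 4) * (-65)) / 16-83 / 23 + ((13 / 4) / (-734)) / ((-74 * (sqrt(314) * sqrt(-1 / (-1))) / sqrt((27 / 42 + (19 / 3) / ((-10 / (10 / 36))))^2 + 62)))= -80563 / 368 + 13 * sqrt(11165790074) / 51574997376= -218.92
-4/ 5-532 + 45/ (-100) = -2133/ 4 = -533.25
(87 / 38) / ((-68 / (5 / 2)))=-435 / 5168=-0.08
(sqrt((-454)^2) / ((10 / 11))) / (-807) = -2497 / 4035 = -0.62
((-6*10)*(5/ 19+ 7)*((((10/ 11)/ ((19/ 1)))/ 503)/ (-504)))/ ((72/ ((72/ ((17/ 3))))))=3450/ 237692147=0.00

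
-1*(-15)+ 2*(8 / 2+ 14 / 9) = 235 / 9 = 26.11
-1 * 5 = -5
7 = 7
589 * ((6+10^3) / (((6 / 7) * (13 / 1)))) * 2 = 4147738 / 39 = 106352.26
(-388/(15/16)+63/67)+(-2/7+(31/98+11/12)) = -27050547/65660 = -411.98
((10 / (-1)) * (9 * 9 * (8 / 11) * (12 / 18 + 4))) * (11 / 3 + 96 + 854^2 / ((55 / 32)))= -141182054496 / 121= -1166793838.81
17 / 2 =8.50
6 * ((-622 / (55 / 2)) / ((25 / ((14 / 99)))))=-34832 / 45375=-0.77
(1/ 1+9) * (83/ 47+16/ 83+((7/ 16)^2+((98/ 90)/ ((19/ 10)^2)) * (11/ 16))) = 38246217425/ 1622316672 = 23.58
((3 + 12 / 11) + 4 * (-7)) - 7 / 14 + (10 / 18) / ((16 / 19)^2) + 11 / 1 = -319985 / 25344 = -12.63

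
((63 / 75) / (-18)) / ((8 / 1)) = -7 / 1200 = -0.01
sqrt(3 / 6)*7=7*sqrt(2) / 2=4.95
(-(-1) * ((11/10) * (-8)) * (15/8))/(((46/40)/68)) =-22440/23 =-975.65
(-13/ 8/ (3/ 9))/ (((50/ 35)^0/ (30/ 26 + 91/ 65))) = -249/ 20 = -12.45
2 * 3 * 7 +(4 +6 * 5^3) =796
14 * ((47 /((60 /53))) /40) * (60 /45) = 17437 /900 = 19.37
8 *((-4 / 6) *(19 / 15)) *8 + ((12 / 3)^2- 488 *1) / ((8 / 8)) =-23672 / 45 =-526.04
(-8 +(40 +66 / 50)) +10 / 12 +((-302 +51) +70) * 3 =-508.85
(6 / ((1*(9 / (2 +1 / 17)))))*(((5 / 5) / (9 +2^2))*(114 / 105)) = 76 / 663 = 0.11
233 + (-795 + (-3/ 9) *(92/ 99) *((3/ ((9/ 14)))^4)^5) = -7697479499708194875081506/ 1035574967097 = -7433049025206.10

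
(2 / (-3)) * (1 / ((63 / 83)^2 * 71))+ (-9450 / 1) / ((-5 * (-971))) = -1611178768 / 820880487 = -1.96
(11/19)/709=11/13471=0.00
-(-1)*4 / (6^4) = 1 / 324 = 0.00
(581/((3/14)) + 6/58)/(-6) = -235895/522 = -451.91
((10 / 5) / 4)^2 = 1 / 4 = 0.25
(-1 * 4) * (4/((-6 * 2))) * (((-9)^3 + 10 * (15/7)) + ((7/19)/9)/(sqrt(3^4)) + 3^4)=-27000020/32319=-835.42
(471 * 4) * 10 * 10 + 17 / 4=188404.25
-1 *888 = -888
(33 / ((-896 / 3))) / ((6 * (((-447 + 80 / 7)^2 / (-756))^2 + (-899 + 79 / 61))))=-24663885939 / 83146600322328016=-0.00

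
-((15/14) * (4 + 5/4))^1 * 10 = -225/4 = -56.25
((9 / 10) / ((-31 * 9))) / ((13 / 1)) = -1 / 4030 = -0.00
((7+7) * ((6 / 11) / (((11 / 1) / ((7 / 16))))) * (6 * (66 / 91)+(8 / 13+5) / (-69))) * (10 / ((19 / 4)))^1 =1876910 / 687401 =2.73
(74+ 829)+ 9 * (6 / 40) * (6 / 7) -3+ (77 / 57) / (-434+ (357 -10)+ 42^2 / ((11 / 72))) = 453231177757 / 502943490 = 901.16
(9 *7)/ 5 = 63/ 5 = 12.60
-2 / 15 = -0.13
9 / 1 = 9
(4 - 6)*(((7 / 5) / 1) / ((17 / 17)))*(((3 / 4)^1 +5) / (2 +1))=-161 / 30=-5.37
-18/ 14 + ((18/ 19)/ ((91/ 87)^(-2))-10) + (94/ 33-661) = -2467166738/ 3691149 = -668.40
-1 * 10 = -10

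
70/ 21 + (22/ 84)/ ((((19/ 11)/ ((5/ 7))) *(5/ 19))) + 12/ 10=2423/ 490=4.94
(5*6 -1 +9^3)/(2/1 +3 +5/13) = 4927/35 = 140.77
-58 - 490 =-548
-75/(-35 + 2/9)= 675/313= 2.16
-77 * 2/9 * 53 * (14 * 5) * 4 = -2285360/9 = -253928.89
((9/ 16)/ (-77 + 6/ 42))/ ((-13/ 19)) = 1197/ 111904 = 0.01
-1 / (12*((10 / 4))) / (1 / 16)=-8 / 15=-0.53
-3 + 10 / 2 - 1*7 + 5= 0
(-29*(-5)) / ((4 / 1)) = 36.25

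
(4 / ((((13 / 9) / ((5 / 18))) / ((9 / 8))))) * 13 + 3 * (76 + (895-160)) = 9777 / 4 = 2444.25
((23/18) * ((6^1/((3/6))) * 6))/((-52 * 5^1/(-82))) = 1886/65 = 29.02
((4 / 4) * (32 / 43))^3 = 32768 / 79507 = 0.41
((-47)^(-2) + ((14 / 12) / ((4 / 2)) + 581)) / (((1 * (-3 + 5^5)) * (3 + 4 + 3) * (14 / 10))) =15416623 / 1158611664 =0.01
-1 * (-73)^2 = -5329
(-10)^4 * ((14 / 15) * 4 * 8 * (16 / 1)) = 14336000 / 3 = 4778666.67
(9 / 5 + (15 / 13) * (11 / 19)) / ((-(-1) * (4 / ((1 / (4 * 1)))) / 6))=1143 / 1235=0.93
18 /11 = 1.64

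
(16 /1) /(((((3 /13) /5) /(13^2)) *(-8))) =-21970 /3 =-7323.33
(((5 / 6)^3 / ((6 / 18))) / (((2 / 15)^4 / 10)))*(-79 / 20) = -55546875 / 256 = -216979.98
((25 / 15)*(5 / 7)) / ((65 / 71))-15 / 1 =-3740 / 273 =-13.70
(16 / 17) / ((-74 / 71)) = -568 / 629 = -0.90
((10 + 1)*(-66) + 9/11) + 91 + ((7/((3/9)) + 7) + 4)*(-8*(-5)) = 7104/11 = 645.82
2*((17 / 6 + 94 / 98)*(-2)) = -2230 / 147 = -15.17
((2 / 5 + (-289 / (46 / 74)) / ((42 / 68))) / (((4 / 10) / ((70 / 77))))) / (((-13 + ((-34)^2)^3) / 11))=-9084220 / 746140526649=-0.00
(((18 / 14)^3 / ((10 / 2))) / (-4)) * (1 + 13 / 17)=-2187 / 11662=-0.19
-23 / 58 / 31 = -23 / 1798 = -0.01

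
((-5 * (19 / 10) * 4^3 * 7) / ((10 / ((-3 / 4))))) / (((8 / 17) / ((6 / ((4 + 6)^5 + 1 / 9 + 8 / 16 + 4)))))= 366282 / 9000415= 0.04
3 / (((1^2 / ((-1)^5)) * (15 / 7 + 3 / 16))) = -112 / 87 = -1.29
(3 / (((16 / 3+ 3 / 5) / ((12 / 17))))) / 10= 54 / 1513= 0.04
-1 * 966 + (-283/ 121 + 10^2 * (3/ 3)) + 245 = -75424/ 121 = -623.34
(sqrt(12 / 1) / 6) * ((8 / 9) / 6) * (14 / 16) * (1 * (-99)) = -77 * sqrt(3) / 18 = -7.41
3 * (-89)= -267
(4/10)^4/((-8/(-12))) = 24/625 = 0.04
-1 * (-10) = 10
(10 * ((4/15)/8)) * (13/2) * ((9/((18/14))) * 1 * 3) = 91/2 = 45.50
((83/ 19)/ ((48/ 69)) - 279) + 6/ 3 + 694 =128677/ 304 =423.28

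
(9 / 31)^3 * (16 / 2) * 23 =134136 / 29791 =4.50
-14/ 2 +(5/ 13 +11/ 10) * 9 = 6.36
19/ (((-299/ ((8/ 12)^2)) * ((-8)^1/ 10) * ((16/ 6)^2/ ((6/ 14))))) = 285/ 133952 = 0.00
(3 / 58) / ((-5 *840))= -1 / 81200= -0.00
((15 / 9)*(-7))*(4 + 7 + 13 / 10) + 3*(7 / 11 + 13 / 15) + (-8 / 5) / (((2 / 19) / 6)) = -25321 / 110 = -230.19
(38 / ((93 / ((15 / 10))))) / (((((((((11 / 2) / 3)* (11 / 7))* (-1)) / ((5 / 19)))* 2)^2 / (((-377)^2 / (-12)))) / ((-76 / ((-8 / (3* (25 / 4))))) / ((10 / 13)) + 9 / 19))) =-36844217926425 / 10486235584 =-3513.58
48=48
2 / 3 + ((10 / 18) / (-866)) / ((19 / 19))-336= -2613593 / 7794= -335.33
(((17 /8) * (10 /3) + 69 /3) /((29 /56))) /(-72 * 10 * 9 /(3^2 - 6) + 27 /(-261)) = -0.03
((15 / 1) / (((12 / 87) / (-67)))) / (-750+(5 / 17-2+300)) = 16.13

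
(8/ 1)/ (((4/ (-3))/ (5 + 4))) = -54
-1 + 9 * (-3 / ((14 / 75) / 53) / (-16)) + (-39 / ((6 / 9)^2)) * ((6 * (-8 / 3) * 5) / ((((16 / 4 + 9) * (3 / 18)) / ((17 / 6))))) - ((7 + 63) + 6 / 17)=36510253 / 3808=9587.78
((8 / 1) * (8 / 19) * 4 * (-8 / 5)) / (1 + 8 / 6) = -6144 / 665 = -9.24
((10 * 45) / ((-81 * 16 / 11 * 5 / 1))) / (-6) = 55 / 432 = 0.13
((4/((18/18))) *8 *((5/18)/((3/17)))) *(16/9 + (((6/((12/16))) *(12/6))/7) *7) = 217600/243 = 895.47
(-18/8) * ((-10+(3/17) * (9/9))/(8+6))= 1503/952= 1.58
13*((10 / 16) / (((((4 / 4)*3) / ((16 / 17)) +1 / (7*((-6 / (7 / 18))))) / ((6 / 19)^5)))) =27293760 / 3399683927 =0.01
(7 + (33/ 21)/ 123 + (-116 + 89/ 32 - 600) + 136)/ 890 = -3142063/ 4904256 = -0.64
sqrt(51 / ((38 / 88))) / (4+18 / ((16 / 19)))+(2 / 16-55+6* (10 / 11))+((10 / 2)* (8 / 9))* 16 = 16* sqrt(10659) / 3857+17179 / 792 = 22.12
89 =89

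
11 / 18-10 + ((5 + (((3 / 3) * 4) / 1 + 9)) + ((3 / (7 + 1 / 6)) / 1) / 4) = 8.72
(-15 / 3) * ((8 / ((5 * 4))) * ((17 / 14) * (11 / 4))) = -187 / 28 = -6.68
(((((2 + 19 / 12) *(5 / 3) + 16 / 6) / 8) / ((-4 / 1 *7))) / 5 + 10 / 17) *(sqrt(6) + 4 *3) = 397913 *sqrt(6) / 685440 + 397913 / 57120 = 8.39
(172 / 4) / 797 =43 / 797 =0.05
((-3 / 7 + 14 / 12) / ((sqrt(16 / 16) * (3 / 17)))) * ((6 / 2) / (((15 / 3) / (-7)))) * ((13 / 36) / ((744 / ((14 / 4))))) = -1547 / 51840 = -0.03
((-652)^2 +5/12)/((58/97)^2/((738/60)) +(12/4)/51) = 4836722.34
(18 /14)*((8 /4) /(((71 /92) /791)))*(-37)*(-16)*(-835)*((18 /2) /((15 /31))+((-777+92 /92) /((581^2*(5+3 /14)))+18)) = -11917904389000285824 /249939809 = -47683097929.39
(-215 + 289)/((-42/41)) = -1517/21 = -72.24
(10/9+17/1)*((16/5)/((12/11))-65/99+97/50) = 3402299/44550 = 76.37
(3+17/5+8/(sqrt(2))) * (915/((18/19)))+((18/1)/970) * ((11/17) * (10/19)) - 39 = 11590 * sqrt(2)/3+577336931/93993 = 11605.92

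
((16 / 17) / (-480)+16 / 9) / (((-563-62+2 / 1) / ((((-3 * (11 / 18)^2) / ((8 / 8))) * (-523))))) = -171939911 / 102944520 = -1.67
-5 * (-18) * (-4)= -360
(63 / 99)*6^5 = 54432 / 11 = 4948.36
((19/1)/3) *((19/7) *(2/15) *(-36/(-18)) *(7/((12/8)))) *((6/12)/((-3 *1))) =-1444/405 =-3.57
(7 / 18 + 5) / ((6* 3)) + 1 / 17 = 1973 / 5508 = 0.36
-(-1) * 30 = 30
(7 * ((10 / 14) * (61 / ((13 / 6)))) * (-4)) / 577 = -7320 / 7501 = -0.98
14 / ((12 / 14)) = 49 / 3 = 16.33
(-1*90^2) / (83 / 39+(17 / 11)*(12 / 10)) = -17374500 / 8543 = -2033.77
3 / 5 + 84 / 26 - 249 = -15936 / 65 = -245.17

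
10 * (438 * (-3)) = -13140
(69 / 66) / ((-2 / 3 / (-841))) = 58029 / 44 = 1318.84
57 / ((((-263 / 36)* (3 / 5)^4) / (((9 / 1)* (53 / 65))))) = -1510500 / 3419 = -441.80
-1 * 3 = -3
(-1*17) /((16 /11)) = -187 /16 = -11.69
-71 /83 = -0.86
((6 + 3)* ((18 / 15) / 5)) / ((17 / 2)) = 108 / 425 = 0.25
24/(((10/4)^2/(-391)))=-37536/25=-1501.44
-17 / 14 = -1.21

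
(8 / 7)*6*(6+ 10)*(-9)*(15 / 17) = -103680 / 119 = -871.26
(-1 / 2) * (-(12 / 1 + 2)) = 7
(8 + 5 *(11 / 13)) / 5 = 159 / 65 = 2.45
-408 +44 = -364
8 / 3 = 2.67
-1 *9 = -9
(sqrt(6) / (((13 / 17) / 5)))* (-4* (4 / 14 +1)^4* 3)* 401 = -2683580220* sqrt(6) / 31213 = -210598.22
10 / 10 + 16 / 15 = 31 / 15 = 2.07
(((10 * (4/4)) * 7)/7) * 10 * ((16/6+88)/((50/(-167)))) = -90848/3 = -30282.67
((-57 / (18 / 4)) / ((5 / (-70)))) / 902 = 266 / 1353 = 0.20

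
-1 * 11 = -11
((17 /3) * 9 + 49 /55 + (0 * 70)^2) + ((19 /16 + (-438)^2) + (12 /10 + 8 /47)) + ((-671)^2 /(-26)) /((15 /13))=21948562729 /124080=176890.42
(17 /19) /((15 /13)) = 221 /285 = 0.78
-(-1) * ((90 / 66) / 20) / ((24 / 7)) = 7 / 352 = 0.02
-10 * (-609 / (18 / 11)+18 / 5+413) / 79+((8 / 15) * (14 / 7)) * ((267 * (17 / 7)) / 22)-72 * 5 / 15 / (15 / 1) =2209451 / 91245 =24.21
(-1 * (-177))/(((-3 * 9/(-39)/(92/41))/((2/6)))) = 70564/369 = 191.23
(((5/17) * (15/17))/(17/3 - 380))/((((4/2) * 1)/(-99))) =22275/649094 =0.03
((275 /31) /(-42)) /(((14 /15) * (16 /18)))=-12375 /48608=-0.25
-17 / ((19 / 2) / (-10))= 340 / 19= 17.89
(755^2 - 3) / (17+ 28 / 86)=24510946 / 745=32900.60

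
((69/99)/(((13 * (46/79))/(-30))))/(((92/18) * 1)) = -3555/6578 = -0.54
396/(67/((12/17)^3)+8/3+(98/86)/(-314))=4619628288/2253299693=2.05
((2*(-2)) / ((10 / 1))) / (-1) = 2 / 5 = 0.40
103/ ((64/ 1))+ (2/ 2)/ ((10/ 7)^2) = 3359/ 1600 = 2.10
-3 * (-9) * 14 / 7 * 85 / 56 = 2295 / 28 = 81.96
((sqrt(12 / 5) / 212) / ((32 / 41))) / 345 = 41* sqrt(15) / 5851200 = 0.00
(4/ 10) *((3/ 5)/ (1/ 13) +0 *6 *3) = 78/ 25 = 3.12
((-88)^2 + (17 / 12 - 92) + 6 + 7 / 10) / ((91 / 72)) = 2757642 / 455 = 6060.75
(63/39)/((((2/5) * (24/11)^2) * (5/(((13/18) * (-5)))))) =-4235/6912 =-0.61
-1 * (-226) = 226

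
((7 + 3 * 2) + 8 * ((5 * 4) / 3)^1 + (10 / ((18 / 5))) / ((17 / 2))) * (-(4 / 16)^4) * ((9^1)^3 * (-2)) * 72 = 7435071 / 272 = 27334.82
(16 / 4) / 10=2 / 5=0.40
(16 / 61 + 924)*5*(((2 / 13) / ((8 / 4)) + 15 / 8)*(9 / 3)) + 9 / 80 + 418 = 1743296057 / 63440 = 27479.45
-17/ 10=-1.70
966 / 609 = 46 / 29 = 1.59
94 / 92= 47 / 46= 1.02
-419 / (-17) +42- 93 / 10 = 9749 / 170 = 57.35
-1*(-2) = 2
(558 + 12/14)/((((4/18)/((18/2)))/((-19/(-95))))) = 158436/35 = 4526.74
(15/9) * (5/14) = 25/42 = 0.60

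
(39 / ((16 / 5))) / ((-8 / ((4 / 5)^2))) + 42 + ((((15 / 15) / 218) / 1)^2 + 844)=420599291 / 475240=885.03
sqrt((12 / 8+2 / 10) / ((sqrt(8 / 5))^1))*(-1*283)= -328.08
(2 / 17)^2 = 4 / 289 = 0.01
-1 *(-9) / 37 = 9 / 37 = 0.24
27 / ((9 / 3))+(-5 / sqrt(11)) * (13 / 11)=9 - 65 * sqrt(11) / 121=7.22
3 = 3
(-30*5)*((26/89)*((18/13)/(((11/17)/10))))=-918000/979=-937.69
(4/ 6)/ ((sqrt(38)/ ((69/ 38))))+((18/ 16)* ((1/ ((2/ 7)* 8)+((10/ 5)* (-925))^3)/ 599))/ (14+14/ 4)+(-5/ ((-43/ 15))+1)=-39205263669611/ 57695680+23* sqrt(38)/ 722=-679517.99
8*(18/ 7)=144/ 7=20.57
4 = 4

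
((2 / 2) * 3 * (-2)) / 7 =-6 / 7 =-0.86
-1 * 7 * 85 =-595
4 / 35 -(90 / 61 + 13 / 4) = -39379 / 8540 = -4.61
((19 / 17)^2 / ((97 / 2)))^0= 1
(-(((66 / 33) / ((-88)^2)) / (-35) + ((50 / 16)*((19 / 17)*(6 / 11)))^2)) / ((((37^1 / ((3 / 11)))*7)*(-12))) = 142143461 / 446327530880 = 0.00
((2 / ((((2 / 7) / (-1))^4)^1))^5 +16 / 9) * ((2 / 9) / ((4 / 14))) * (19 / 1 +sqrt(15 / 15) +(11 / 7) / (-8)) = 796406609917046817373 / 21233664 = 37506791570076.97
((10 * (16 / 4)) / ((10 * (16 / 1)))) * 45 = 45 / 4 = 11.25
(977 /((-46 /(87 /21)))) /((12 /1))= -28333 /3864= -7.33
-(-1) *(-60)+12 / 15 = -296 / 5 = -59.20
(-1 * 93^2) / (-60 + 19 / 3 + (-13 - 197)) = 25947 / 791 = 32.80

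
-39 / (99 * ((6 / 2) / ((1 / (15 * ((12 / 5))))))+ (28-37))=-13 / 3561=-0.00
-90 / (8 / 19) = -855 / 4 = -213.75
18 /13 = 1.38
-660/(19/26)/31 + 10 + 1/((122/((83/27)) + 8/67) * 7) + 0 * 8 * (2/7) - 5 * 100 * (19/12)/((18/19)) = -10531830409826/12321119601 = -854.78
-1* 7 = -7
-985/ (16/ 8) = -985/ 2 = -492.50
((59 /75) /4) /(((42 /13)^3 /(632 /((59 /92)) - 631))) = 9190051 /4445280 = 2.07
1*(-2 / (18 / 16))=-16 / 9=-1.78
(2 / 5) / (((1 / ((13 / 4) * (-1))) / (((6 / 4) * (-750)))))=2925 / 2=1462.50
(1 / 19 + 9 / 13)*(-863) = -158792 / 247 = -642.88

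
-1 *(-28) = 28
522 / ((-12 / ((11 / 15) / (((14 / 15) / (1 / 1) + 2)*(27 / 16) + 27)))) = -638 / 639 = -1.00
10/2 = 5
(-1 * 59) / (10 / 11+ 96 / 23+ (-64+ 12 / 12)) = 14927 / 14653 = 1.02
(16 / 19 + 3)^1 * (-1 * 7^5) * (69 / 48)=-28218953 / 304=-92825.50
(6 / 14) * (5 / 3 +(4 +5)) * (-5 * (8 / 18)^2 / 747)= -2560 / 423549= -0.01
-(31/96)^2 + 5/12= 0.31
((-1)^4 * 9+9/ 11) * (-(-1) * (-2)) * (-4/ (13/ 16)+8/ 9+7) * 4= -33312/ 143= -232.95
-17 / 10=-1.70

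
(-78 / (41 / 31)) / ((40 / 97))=-117273 / 820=-143.02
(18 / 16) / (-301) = -9 / 2408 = -0.00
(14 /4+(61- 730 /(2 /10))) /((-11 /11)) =7171 /2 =3585.50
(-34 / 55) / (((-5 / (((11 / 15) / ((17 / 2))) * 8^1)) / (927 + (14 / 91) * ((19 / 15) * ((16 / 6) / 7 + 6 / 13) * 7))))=9034976 / 114075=79.20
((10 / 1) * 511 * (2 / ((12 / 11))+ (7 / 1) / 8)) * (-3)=-166075 / 4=-41518.75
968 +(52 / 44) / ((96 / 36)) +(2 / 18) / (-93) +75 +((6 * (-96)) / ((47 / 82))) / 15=16901464241 / 17309160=976.45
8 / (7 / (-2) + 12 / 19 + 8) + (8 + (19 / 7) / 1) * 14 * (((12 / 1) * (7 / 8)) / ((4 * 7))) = 45091 / 780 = 57.81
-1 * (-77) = 77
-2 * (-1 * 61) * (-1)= -122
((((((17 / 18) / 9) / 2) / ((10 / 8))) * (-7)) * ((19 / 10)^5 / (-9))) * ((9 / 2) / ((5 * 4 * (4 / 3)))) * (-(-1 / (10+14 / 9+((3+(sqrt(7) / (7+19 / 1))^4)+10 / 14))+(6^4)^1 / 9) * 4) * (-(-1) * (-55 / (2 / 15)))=952028651231987 / 29385962500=32397.40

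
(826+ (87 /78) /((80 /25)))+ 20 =352081 /416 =846.35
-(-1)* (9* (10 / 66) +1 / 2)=41 / 22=1.86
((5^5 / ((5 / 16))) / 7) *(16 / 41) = 557.49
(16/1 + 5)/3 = 7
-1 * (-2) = 2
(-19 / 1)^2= 361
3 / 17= 0.18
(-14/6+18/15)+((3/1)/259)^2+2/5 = -737756/1006215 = -0.73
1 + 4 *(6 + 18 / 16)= 59 / 2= 29.50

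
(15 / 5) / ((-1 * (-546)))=1 / 182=0.01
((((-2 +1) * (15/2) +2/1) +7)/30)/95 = 1/1900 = 0.00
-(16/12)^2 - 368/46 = -9.78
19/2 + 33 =42.50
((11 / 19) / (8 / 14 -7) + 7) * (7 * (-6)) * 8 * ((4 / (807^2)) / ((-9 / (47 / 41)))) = 124398848 / 68488601085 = 0.00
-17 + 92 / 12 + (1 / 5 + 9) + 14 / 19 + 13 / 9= 1751 / 855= 2.05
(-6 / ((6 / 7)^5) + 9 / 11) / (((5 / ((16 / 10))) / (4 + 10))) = -1212491 / 22275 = -54.43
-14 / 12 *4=-14 / 3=-4.67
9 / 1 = 9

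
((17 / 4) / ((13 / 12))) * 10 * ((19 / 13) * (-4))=-38760 / 169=-229.35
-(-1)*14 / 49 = 2 / 7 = 0.29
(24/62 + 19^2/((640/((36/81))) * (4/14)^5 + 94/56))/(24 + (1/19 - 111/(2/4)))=-0.41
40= 40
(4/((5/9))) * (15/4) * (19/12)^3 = 6859/64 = 107.17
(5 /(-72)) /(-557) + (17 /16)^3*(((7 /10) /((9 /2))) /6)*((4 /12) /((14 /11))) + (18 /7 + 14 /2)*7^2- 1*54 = 1533864188351 /3695984640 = 415.01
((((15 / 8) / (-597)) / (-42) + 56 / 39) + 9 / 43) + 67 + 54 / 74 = 95942031175 / 1382948112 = 69.38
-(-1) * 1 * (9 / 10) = 9 / 10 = 0.90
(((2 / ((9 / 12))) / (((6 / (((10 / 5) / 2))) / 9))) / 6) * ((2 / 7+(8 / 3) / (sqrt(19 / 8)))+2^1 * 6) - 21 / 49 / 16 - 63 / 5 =-3.28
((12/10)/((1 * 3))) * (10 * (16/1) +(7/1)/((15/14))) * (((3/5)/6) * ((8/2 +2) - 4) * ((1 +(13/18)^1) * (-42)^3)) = -212489872/125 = -1699918.98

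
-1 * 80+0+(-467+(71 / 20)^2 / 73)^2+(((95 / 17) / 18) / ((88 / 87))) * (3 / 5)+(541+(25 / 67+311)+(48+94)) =2337832922308202049 / 10682726560000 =218842.34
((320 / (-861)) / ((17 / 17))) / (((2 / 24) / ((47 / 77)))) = -60160 / 22099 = -2.72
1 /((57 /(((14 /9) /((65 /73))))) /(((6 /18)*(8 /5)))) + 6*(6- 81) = -225070574 /500175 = -449.98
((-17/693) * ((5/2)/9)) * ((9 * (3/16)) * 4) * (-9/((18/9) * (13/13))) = 255/1232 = 0.21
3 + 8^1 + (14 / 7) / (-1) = 9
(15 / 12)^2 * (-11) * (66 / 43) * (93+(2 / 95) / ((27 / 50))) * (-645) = 721901125 / 456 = 1583116.50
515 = 515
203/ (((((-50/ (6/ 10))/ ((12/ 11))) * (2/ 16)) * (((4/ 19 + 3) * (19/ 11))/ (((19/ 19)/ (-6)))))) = 4872/ 7625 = 0.64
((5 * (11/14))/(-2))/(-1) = 55/28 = 1.96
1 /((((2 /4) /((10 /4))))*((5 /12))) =12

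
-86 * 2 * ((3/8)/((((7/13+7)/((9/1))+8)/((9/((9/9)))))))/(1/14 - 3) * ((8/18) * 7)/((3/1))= 493038/21197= 23.26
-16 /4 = -4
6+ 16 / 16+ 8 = 15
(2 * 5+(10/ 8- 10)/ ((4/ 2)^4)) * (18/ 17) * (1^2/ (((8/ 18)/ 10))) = 225.21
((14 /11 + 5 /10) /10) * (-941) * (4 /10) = -66.73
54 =54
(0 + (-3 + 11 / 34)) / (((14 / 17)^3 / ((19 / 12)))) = -71383 / 9408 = -7.59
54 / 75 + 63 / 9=193 / 25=7.72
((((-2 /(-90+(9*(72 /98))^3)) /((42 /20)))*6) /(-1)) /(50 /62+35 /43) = 22403731 /1264885956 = 0.02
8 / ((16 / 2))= 1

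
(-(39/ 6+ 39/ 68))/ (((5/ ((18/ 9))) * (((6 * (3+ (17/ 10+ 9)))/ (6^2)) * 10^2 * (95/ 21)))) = -30303/ 11062750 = -0.00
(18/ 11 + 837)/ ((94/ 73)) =673425/ 1034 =651.28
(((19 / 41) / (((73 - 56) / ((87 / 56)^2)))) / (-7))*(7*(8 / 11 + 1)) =-2732409 / 24043712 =-0.11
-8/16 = -1/2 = -0.50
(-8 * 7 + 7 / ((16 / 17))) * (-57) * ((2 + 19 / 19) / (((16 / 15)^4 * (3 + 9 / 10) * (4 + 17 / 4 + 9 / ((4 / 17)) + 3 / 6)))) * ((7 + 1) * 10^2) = 280266328125 / 10010624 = 27996.89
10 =10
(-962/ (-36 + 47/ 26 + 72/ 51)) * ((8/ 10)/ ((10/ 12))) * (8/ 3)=27213056/ 362225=75.13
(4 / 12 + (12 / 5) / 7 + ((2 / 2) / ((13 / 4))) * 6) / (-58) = -3443 / 79170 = -0.04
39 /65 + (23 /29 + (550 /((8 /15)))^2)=2467268857 /2320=1063477.96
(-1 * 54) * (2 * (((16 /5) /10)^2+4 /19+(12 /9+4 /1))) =-7241328 /11875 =-609.80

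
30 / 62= 15 / 31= 0.48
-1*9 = -9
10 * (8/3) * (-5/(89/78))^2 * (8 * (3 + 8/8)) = 129792000/7921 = 16385.81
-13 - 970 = -983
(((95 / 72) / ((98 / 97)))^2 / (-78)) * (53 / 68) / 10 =-900111985 / 528141938688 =-0.00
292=292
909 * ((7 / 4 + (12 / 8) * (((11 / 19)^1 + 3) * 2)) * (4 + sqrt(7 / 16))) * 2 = 862641 * sqrt(7) / 152 + 1725282 / 19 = 105819.67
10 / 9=1.11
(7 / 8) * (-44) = -77 / 2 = -38.50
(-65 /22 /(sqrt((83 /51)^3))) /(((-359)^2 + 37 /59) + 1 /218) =-21318765 *sqrt(4233) /125616995276113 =-0.00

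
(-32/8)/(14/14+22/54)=-54/19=-2.84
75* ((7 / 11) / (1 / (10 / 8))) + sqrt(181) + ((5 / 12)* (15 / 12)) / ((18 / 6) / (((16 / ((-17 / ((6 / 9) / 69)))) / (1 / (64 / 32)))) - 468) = sqrt(181) + 319003975 / 5347188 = 73.11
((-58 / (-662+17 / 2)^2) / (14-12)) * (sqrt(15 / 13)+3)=-348 / 1708249-116 * sqrt(195) / 22207237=-0.00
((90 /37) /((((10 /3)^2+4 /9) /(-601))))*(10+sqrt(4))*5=-3651075 /481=-7590.59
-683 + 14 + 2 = -667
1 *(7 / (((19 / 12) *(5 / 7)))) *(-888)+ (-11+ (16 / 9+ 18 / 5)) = -4704103 / 855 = -5501.87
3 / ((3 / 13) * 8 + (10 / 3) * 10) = 117 / 1372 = 0.09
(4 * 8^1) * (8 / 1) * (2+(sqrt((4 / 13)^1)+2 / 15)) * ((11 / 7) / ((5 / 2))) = 11264 * sqrt(13) / 455+180224 / 525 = 432.54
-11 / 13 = -0.85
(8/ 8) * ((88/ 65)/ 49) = 88/ 3185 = 0.03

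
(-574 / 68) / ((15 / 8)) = -1148 / 255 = -4.50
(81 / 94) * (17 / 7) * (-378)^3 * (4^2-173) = 834028625052 / 47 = 17745289894.72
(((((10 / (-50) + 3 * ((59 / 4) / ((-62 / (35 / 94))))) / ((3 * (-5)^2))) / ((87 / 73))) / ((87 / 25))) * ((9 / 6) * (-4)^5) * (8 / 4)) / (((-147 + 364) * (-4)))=-63407216 / 11965415805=-0.01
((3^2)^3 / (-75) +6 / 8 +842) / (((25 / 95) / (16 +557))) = 906919761 / 500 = 1813839.52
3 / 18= 1 / 6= 0.17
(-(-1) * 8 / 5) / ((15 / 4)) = 32 / 75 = 0.43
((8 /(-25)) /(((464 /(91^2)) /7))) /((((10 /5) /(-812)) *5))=405769 /125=3246.15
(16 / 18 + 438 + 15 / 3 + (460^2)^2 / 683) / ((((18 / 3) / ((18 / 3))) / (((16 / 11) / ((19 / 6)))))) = 678692662880 / 22539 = 30111924.35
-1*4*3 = -12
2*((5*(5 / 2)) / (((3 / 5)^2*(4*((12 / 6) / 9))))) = 625 / 8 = 78.12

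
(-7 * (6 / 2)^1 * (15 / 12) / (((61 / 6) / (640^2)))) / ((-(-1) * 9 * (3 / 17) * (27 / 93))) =-3777536000 / 1647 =-2293585.91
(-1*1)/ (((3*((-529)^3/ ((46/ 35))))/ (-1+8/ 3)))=2/ 405489609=0.00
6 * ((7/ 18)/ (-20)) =-7/ 60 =-0.12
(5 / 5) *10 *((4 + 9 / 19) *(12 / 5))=2040 / 19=107.37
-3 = -3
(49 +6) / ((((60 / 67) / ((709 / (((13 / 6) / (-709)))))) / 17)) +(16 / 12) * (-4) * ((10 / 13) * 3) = -6298090569 / 26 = -242234252.65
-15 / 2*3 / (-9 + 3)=15 / 4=3.75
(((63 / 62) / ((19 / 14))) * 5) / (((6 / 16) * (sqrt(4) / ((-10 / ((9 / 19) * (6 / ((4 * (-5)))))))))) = 98000 / 279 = 351.25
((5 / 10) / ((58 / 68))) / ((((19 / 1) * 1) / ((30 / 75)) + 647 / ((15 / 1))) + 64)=510 / 134531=0.00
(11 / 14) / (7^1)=11 / 98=0.11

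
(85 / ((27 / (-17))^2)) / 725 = 0.05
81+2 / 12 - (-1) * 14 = 95.17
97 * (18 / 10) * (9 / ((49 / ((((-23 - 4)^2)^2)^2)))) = 2219048868131217 / 245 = 9057342318902.93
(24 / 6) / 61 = 4 / 61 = 0.07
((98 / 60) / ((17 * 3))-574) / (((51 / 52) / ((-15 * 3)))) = 22832446 / 867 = 26335.00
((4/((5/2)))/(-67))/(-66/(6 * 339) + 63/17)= -23052/3545975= -0.01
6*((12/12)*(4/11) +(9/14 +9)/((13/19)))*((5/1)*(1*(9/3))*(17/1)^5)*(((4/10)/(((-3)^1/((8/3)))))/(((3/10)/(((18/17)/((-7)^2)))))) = -2320654370880/49049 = -47312980.30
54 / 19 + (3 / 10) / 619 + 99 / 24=3277833 / 470440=6.97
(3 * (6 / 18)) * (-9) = -9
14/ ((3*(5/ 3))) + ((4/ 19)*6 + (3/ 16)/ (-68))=419683/ 103360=4.06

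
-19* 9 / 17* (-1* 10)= 1710 / 17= 100.59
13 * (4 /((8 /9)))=117 /2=58.50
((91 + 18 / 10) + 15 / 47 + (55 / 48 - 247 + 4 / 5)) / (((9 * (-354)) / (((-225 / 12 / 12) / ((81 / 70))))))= -299919725 / 4657575168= -0.06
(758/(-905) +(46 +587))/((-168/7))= -572107/21720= -26.34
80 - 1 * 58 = 22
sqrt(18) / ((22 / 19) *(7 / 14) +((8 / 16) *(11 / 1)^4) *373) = 114 *sqrt(2) / 103760789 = 0.00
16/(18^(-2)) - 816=4368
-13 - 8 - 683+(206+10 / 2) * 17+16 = 2899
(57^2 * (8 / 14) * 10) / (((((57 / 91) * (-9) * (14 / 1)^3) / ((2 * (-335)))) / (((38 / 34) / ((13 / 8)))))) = 9674800 / 17493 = 553.07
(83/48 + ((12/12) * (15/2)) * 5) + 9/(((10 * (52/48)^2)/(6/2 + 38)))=70.67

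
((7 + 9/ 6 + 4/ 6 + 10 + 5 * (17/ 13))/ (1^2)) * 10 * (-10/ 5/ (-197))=20050/ 7683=2.61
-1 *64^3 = -262144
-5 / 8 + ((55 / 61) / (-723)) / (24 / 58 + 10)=-33304145 / 53276424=-0.63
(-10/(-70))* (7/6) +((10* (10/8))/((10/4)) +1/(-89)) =2753/534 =5.16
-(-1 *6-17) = 23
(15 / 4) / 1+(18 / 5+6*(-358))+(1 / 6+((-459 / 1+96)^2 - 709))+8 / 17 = 128919.99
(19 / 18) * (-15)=-95 / 6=-15.83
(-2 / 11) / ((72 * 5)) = -1 / 1980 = -0.00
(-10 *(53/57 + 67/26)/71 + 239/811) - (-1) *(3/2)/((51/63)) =2399060419/1450695714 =1.65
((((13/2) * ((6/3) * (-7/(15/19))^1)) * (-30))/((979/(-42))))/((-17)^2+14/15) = -2178540/4257671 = -0.51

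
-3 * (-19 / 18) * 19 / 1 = 361 / 6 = 60.17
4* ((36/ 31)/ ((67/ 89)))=12816/ 2077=6.17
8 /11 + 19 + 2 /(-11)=215 /11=19.55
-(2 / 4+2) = -5 / 2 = -2.50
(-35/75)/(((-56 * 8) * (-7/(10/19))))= -1/12768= -0.00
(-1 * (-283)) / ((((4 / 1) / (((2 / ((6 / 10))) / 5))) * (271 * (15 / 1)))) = 283 / 24390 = 0.01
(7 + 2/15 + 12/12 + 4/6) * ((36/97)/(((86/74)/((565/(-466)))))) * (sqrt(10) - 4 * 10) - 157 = -20125271/971843 - 3311352 * sqrt(10)/971843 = -31.48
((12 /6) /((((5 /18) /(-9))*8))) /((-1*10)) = 81 /100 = 0.81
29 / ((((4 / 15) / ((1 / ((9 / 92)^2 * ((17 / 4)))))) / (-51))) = -1227280 / 9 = -136364.44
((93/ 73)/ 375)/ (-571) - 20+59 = 203204594/ 5210375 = 39.00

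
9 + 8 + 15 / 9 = 56 / 3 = 18.67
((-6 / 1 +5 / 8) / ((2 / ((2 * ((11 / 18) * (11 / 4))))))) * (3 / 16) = -5203 / 3072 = -1.69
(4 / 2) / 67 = 2 / 67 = 0.03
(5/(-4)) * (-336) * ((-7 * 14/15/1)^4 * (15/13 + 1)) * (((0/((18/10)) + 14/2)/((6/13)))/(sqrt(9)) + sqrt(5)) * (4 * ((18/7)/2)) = 41322093568 * sqrt(5)/4875 + 144627327488/3375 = 61806184.59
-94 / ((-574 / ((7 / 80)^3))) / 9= 2303 / 188928000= 0.00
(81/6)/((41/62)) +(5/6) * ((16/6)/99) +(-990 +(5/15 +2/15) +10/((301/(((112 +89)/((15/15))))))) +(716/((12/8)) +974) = 26880123764/54979155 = 488.91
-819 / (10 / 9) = -7371 / 10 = -737.10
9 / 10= 0.90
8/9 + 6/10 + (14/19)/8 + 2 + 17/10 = 18061/3420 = 5.28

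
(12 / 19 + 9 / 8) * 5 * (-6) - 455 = -38585 / 76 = -507.70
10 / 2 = 5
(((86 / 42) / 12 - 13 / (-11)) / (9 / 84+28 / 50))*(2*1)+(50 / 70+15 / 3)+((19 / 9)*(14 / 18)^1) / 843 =23990855437 / 2455388397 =9.77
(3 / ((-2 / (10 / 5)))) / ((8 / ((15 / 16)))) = -45 / 128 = -0.35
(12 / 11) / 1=12 / 11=1.09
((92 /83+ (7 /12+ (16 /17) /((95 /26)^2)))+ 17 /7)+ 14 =19458356527 /1069679100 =18.19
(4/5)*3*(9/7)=108/35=3.09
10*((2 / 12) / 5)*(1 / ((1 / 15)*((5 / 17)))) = 17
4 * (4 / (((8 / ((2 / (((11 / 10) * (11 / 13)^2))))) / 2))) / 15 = 2704 / 3993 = 0.68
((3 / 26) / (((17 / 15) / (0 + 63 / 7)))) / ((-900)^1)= -9 / 8840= -0.00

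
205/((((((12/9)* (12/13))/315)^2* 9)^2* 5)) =142335903425625/65536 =2171873526.39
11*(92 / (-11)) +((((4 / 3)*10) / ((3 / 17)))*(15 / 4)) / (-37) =-11062 / 111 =-99.66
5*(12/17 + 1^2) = 145/17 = 8.53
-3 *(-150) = 450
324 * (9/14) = 1458/7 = 208.29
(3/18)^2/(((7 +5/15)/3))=1/88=0.01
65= 65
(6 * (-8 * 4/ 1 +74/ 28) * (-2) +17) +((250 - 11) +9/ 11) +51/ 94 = 4412621/ 7238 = 609.65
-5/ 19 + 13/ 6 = 217/ 114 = 1.90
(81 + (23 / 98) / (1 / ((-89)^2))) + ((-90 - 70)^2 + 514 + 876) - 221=2813483 / 98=28709.01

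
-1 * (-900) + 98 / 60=27049 / 30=901.63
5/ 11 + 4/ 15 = 119/ 165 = 0.72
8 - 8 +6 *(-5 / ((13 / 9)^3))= -21870 / 2197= -9.95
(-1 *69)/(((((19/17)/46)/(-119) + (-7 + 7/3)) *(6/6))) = 19263006/1302869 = 14.79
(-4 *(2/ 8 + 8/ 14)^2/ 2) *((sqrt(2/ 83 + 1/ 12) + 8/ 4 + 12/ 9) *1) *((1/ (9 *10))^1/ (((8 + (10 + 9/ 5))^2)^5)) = -5166015625/ 957197988189318672226584 - 1033203125 *sqrt(26643)/ 317789732078853799179225888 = -0.00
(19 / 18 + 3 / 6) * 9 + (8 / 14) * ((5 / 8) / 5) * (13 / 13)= 197 / 14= 14.07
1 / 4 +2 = 9 / 4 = 2.25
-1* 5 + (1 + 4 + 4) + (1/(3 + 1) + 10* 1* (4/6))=131/12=10.92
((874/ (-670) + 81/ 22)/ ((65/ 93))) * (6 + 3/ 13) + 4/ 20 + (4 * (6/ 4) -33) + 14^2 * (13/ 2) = 7899110773/ 6227650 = 1268.39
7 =7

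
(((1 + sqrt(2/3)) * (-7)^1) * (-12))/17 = 8.98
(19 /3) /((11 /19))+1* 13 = 790 /33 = 23.94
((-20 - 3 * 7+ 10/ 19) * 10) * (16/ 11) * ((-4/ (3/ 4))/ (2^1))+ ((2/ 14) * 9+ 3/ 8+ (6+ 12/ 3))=55531351/ 35112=1581.55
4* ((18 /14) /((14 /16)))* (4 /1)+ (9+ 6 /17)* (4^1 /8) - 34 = -9685 /1666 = -5.81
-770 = -770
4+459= 463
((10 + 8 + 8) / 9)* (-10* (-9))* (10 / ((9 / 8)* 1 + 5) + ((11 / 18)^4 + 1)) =926855345 / 1285956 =720.75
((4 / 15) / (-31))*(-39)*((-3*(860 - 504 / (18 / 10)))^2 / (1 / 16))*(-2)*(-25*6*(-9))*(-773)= 1051465618944000 / 31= 33918245772387.10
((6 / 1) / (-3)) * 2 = -4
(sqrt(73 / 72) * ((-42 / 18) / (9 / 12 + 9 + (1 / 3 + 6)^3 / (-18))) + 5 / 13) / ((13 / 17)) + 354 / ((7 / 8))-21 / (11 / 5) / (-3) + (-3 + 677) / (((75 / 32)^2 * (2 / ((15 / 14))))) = 3213 * sqrt(146) / 55133 + 2312998546 / 4879875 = 474.69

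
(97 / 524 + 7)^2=14175225 / 274576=51.63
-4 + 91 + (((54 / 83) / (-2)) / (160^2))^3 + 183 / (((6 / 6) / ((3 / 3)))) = 2590108381347839980317 / 9592994004992000000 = 270.00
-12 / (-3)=4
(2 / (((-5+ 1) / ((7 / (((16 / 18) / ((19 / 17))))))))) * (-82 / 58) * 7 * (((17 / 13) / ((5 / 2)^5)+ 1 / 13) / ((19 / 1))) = 66339189 / 320450000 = 0.21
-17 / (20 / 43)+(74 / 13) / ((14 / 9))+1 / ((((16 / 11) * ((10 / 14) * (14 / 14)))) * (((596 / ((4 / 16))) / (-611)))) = -575115773 / 17355520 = -33.14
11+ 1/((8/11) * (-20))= 1749/160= 10.93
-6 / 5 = -1.20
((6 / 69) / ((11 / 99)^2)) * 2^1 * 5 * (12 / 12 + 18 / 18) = 140.87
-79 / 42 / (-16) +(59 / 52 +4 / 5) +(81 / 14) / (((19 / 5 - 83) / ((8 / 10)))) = 957949 / 480480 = 1.99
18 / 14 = 9 / 7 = 1.29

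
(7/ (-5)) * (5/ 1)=-7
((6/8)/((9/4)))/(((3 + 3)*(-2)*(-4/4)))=1/36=0.03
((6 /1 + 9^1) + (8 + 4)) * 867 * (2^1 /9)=5202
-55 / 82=-0.67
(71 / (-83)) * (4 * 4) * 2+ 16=-944 / 83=-11.37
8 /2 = 4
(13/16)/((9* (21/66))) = 143/504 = 0.28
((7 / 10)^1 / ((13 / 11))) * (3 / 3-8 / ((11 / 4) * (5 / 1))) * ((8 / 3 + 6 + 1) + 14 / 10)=13363 / 4875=2.74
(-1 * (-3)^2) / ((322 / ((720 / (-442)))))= 1620 / 35581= 0.05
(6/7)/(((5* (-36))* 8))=-0.00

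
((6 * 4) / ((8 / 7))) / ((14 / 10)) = 15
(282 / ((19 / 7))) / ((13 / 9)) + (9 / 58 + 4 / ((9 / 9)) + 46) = 1748951 / 14326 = 122.08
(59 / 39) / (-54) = -59 / 2106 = -0.03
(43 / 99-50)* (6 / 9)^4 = -78512 / 8019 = -9.79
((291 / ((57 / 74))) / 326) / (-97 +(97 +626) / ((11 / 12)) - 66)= 0.00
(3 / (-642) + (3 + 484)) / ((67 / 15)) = 1563255 / 14338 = 109.03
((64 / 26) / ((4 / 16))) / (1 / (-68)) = -8704 / 13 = -669.54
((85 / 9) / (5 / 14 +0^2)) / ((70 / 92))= 1564 / 45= 34.76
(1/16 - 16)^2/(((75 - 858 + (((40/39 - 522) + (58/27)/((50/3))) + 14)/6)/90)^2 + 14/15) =10139105422265625/3745663078942864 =2.71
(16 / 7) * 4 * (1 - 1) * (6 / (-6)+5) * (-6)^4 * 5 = 0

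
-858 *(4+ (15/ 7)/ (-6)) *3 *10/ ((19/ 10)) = -6563700/ 133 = -49351.13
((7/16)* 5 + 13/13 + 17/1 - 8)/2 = 6.09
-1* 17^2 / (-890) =289 / 890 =0.32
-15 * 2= -30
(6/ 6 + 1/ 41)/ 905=42/ 37105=0.00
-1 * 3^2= -9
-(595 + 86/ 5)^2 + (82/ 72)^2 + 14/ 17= -206432525047/ 550800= -374786.72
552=552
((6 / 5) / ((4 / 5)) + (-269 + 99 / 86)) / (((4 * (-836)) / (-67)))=-767351 / 143792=-5.34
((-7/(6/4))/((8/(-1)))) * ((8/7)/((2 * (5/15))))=1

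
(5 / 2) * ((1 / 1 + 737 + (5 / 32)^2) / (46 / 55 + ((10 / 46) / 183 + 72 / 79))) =69104988041925 / 65505015808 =1054.96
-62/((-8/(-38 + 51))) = 403/4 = 100.75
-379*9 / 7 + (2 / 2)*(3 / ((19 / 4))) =-64725 / 133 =-486.65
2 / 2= 1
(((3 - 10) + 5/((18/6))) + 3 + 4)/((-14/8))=-20/21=-0.95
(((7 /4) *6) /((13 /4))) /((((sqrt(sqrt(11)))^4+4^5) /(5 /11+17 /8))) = 1589 /197340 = 0.01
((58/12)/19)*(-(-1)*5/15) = 29/342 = 0.08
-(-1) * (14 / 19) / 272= 0.00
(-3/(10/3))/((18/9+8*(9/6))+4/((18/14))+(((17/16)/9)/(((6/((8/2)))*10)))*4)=-486/9257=-0.05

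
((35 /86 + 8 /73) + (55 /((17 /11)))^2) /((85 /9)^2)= 186206216337 /13108620950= 14.20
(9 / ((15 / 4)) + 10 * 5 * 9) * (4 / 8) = 1131 / 5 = 226.20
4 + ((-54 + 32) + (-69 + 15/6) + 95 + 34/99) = 2147/198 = 10.84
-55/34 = -1.62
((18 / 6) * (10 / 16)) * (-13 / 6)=-65 / 16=-4.06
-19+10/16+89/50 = -3319/200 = -16.60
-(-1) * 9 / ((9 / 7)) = 7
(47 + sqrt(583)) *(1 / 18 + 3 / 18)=2 *sqrt(583) / 9 + 94 / 9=15.81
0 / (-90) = 0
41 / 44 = 0.93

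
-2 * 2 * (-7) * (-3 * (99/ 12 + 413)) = -35385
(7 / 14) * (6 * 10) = 30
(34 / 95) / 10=17 / 475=0.04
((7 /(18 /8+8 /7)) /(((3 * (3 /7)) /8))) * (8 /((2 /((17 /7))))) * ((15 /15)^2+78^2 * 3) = 1946207872 /855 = 2276266.52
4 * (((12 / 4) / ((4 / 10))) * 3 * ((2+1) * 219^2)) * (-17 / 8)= -27517623.75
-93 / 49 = -1.90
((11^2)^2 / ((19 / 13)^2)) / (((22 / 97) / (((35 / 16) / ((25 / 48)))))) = 458200743 / 3610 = 126925.41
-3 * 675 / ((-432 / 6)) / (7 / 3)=675 / 56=12.05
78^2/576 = 169/16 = 10.56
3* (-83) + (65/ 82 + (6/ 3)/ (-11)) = -224047/ 902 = -248.39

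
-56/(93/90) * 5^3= -210000/31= -6774.19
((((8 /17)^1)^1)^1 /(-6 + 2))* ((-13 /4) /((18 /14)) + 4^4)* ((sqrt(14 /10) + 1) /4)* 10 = -9125* sqrt(35) /612 - 45625 /612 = -162.76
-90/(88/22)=-45/2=-22.50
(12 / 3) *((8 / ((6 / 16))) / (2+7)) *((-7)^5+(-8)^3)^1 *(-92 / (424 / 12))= 67982848 / 159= 427565.08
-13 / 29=-0.45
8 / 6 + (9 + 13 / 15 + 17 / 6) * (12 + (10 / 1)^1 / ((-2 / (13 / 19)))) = 62863 / 570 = 110.29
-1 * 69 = -69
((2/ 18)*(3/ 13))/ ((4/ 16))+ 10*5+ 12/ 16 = 50.85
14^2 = 196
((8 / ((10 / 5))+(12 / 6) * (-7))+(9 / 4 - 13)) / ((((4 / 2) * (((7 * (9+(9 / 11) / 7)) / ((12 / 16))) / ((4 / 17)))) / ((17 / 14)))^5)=-13367233 / 48298032019550896128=-0.00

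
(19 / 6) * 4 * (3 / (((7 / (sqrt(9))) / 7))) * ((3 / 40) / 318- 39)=-9425463 / 2120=-4445.97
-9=-9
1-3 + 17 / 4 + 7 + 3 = 49 / 4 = 12.25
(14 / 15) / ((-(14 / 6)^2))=-6 / 35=-0.17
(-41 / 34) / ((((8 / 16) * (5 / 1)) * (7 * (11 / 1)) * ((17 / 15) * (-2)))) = 123 / 44506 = 0.00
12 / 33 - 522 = -5738 / 11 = -521.64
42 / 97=0.43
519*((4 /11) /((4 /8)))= 4152 /11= 377.45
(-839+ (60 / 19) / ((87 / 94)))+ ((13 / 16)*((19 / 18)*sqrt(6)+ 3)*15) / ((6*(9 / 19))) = -43518779 / 52896+ 23465*sqrt(6) / 5184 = -811.64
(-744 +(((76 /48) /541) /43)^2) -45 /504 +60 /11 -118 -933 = -10738634483008633 /6000461569872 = -1789.63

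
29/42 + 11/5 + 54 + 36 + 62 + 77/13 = 439021/2730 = 160.81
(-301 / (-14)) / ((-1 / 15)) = -645 / 2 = -322.50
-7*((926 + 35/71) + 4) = -462455/71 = -6513.45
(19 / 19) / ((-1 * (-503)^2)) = -1 / 253009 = -0.00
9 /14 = 0.64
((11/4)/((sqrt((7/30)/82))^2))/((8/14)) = 1691.25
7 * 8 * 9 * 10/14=360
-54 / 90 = -0.60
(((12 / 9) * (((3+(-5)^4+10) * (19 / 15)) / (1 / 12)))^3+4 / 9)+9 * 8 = 7295965757061908 / 3375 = 2161767631722.05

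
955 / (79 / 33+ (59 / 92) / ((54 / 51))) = 17396280 / 54641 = 318.37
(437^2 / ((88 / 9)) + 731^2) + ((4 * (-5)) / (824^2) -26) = 1034169584763 / 1867184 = 553865.92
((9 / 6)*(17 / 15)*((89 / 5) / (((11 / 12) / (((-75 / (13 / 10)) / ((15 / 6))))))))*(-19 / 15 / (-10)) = -344964 / 3575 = -96.49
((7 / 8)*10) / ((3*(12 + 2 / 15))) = 25 / 104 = 0.24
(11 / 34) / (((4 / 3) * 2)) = 0.12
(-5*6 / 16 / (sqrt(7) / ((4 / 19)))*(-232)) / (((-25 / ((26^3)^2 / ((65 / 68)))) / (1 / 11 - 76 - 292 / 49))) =24813572450374656*sqrt(7) / 1792175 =36631769689.22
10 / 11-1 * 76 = -826 / 11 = -75.09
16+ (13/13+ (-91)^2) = 8298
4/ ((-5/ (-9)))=36/ 5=7.20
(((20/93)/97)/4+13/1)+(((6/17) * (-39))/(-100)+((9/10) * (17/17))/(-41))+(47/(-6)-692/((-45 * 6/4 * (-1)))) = -14059287037/2829436650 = -4.97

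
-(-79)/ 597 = 0.13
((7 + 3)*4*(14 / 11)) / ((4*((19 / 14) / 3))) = 5880 / 209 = 28.13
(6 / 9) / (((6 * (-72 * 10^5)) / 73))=-73 / 64800000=-0.00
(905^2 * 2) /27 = 1638050 /27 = 60668.52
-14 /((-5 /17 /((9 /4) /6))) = 357 /20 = 17.85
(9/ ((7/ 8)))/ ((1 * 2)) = 36/ 7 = 5.14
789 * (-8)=-6312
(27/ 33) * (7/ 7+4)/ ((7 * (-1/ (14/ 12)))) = -15/ 22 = -0.68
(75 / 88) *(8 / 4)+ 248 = 10987 / 44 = 249.70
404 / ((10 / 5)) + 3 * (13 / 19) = 3877 / 19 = 204.05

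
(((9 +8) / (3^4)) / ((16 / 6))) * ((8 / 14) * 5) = 85 / 378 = 0.22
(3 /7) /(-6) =-1 /14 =-0.07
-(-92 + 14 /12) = 90.83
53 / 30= 1.77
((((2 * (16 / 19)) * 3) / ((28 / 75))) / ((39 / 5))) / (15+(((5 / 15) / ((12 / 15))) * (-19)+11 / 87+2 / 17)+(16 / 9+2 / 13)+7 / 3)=53244000 / 355726987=0.15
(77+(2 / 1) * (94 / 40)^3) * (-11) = -4530053 / 4000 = -1132.51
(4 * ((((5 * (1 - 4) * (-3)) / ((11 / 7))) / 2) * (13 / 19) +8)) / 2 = 7439 / 209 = 35.59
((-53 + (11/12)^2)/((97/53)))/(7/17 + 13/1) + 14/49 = -41002469/22292928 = -1.84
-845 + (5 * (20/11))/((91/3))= -845545/1001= -844.70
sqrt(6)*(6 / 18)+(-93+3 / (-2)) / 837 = -7 / 62+sqrt(6) / 3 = 0.70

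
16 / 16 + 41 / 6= 47 / 6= 7.83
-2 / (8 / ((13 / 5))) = -13 / 20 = -0.65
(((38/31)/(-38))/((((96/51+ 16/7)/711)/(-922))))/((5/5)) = 39004749/7688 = 5073.46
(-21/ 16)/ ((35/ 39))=-117/ 80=-1.46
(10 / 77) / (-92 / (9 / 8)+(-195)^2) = 90 / 26294653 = 0.00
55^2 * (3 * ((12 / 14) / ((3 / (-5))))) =-90750 / 7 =-12964.29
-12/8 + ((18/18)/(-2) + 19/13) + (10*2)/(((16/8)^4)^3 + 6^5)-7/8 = -6809/4823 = -1.41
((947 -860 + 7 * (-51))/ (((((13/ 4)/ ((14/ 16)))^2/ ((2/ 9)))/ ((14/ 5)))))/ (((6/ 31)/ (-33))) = 350889/ 169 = 2076.27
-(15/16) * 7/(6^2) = -35/192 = -0.18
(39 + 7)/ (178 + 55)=46/ 233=0.20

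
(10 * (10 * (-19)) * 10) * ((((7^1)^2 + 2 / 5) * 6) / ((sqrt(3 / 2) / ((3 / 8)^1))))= -703950 * sqrt(6)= -1724318.30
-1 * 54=-54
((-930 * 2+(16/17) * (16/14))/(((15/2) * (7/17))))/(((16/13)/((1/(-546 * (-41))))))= -55303/2531340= -0.02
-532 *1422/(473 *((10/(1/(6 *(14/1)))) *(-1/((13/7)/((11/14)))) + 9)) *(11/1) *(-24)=-52416/43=-1218.98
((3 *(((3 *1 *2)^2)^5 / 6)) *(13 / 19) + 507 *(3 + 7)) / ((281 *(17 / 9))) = 3538138266 / 90763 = 38982.17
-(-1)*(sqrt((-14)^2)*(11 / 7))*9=198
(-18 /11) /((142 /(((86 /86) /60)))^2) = -1 /44360800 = -0.00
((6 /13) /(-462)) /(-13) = 1 /13013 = 0.00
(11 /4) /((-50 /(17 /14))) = -187 /2800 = -0.07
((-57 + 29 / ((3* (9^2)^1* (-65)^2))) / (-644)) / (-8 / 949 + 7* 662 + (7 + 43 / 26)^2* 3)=4271992558 / 234508241379825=0.00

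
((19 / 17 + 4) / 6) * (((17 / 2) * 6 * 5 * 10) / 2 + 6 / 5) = 185049 / 170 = 1088.52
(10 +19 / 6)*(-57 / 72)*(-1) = 1501 / 144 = 10.42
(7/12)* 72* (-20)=-840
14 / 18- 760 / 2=-3413 / 9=-379.22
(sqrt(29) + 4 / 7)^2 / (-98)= -1437 / 4802 - 4 * sqrt(29) / 343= -0.36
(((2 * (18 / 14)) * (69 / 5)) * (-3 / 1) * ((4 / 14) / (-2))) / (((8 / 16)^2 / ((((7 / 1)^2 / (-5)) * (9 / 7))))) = -134136 / 175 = -766.49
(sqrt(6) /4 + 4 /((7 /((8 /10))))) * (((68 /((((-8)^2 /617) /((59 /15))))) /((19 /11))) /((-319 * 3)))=-618851 * sqrt(6) /1586880-618851 /867825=-1.67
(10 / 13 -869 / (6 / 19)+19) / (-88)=213101 / 6864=31.05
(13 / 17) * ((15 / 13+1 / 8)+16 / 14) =1763 / 952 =1.85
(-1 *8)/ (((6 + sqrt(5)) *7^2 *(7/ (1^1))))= -0.00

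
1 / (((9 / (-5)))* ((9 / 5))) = -25 / 81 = -0.31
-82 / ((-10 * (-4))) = -41 / 20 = -2.05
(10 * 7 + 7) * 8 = 616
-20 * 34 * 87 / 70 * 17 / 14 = -50286 / 49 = -1026.24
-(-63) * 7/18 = 49/2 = 24.50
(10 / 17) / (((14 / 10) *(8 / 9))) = 225 / 476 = 0.47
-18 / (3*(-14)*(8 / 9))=27 / 56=0.48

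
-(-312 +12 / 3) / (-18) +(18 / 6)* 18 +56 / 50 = 8552 / 225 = 38.01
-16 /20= -4 /5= -0.80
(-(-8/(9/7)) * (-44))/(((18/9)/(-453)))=186032/3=62010.67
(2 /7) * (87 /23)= 174 /161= 1.08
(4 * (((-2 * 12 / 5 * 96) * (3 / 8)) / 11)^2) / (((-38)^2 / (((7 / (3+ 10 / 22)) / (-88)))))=-326592 / 20748475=-0.02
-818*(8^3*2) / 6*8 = -3350528 / 3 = -1116842.67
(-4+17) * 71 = 923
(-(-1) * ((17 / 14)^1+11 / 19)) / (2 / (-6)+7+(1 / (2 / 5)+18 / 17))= 0.18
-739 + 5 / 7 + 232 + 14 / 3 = -10534 / 21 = -501.62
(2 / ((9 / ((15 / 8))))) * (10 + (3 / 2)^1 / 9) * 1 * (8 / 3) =305 / 27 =11.30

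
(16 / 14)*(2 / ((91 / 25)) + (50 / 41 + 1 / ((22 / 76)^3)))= 1708096256 / 34761727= 49.14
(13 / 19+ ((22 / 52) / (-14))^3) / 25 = 626945783 / 22908558400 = 0.03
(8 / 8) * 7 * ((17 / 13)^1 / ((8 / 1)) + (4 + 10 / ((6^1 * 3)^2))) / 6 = 247331 / 50544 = 4.89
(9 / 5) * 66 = 594 / 5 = 118.80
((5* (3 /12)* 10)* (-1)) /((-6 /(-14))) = -175 /6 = -29.17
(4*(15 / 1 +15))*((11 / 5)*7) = 1848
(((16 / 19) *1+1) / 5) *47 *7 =2303 / 19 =121.21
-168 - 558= -726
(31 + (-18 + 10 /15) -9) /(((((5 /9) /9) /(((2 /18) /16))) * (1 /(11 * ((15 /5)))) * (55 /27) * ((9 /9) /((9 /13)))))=15309 /2600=5.89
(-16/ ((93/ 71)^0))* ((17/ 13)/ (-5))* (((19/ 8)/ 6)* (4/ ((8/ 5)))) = 323/ 78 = 4.14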